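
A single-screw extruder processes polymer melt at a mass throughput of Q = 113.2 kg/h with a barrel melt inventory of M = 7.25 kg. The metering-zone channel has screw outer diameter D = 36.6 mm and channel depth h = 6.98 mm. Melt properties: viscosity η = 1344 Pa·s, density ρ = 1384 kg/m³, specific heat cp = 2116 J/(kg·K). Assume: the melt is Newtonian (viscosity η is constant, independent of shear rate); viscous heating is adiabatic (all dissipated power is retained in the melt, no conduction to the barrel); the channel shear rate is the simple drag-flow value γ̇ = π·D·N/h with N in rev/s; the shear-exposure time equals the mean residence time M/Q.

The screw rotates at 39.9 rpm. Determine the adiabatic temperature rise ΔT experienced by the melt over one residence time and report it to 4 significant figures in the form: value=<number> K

value=12.70 K

Throughput in SI: Q_s = 113.2 kg/h ÷ 3600 s/h = 0.0314444 kg/s
t_res = M / Q_s = 7.25 ÷ 0.0314444 = 230.565 s
Convert to SI: D = 0.0366 m, h = 0.00698 m, N = 39.9/60 = 0.665 rev/s
γ̇ = π D N / h = (π)(0.0366)(0.665) / 0.00698 = 10.9546 s⁻¹
Adiabatic rise: ΔT = η γ̇² t_res / (ρ cp) = 1344·(10.9546)²·230.565 / (1384·2116) = 12.698 K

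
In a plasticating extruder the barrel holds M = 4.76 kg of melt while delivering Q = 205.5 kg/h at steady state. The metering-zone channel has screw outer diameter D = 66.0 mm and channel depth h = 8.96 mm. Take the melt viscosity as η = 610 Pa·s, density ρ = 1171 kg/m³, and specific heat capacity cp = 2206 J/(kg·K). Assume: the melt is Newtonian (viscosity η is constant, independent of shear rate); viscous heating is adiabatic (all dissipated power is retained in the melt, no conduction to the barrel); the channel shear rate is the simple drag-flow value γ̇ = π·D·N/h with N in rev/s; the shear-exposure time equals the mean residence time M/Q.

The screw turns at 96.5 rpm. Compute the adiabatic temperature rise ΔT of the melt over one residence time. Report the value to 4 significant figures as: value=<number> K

value=27.28 K

Convert throughput: Q = 205.5 kg/h = 205.5/3600 = 0.0570833 kg/s
Mean residence time: t_res = M/Q_s = 4.76 kg / 0.0570833 kg/s = 83.3869 s
Geometry in metres: D = 66.0 mm → 0.066 m, h = 8.96 mm → 0.00896 m; screw speed N = 96.5 rpm = 1.60833 rev/s
γ̇ = π D N / h = (π)(0.066)(1.60833) / 0.00896 = 37.2188 s⁻¹
ΔT = η·γ̇²·t_res/(ρ·cp) = [610 × 37.2188² × 83.3869] / [1171 × 2206] = 27.2765 K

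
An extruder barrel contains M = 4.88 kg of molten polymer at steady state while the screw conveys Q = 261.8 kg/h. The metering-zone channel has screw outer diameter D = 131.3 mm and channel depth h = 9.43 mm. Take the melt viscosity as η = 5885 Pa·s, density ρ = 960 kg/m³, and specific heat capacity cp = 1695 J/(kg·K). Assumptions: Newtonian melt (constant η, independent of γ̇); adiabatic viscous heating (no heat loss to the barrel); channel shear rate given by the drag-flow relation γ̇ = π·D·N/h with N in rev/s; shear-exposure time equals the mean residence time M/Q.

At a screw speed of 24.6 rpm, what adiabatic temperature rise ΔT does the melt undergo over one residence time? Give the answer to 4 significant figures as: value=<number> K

value=78.06 K

Throughput in SI: Q_s = 261.8 kg/h ÷ 3600 s/h = 0.0727222 kg/s
t_res = M / Q_s = 4.88 / 0.0727222 = 67.1047 s
Convert to SI: D = 0.1313 m, h = 0.00943 m, N = 24.6/60 = 0.41 rev/s
Shear rate: γ̇ = πDN/h = π·0.1313·0.41/0.00943 = 17.9344 s⁻¹
ΔT = η·γ̇²·t_res/(ρ·cp) = [5885 × 17.9344² × 67.1047] / [960 × 1695] = 78.0606 K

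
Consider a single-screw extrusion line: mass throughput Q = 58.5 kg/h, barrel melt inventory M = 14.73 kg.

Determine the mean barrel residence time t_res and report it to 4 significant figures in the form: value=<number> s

Q_s = Q / 3600 = 58.5 / 3600 = 0.01625 kg/s
t_res = M / Q_s = 14.73 ÷ 0.01625 = 906.462 s

value=906.5 s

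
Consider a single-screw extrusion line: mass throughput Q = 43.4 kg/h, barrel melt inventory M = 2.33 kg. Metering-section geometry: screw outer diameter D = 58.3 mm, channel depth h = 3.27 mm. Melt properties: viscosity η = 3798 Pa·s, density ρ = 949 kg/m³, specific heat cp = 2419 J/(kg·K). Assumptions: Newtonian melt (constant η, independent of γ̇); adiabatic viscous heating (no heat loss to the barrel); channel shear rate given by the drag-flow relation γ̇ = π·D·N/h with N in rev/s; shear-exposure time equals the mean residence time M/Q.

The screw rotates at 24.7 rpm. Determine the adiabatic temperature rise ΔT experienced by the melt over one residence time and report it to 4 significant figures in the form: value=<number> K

value=170.0 K

Throughput in SI: Q_s = 43.4 kg/h ÷ 3600 s/h = 0.0120556 kg/s
t_res = M / Q_s = 2.33 / 0.0120556 = 193.272 s
Geometry in metres: D = 58.3 mm → 0.0583 m, h = 3.27 mm → 0.00327 m; screw speed N = 24.7 rpm = 0.411667 rev/s
γ̇ = π·D·N / h = π · 0.0583 · 0.411667 / 0.00327 = 23.0577 s⁻¹
ΔT = η·γ̇²·t_res / (ρ·cp) = 3798 · (23.0577)² · 193.272 / (949 · 2419) = 170.002 K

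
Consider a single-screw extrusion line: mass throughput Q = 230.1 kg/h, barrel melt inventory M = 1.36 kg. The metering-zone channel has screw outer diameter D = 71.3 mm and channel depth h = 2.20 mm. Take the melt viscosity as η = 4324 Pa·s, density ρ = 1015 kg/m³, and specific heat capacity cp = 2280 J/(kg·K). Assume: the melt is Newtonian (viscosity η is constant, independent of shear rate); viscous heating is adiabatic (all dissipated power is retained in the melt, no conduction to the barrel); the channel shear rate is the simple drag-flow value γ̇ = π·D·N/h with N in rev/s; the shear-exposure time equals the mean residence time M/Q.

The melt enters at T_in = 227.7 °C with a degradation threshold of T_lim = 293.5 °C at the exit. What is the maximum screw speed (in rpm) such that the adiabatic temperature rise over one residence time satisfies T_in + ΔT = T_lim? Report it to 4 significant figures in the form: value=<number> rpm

Throughput in SI: Q_s = 230.1 kg/h ÷ 3600 s/h = 0.0639167 kg/s
t_res = M / Q_s = 1.36 ÷ 0.0639167 = 21.2777 s
D = 71.3 mm = 0.0713 m;  h = 2.20 mm = 0.0022 m
Allowable rise: ΔT_a = T_lim − T_in = 293.5 − 227.7 = 65.8 K
Invert ΔT = ηγ̇²t_res/(ρcp) for γ̇: γ̇_max² = ΔT_a ρ cp / (η t_res) = 65.8·1015·2280 / (4324·21.2777) = 1655.07 s⁻²
γ̇_max = sqrt(1655.07) = 40.6825 s⁻¹
N_max = γ̇_max h / (πD) = 40.6825·0.0022/(π·0.0713) = 0.399569 rev/s → ×60 = 23.9741 rpm

value=23.97 rpm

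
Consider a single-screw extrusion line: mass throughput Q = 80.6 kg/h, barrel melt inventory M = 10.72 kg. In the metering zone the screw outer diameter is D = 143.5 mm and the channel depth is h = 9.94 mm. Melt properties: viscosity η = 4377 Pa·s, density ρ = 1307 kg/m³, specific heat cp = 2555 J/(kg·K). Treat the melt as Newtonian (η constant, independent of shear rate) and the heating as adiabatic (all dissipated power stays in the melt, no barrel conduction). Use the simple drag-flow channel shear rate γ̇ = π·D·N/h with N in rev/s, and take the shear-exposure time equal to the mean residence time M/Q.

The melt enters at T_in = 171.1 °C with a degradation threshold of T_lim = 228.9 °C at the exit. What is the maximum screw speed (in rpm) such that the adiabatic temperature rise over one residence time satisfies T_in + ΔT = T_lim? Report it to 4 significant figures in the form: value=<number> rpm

Throughput in SI: Q_s = 80.6 kg/h ÷ 3600 s/h = 0.0223889 kg/s
t_res = M / Q_s = 10.72 / 0.0223889 = 478.809 s
Geometry in SI: D = 143.5 mm → 0.1435 m, h = 9.94 mm → 0.00994 m
ΔT_a = T_lim − T_in = 228.9 °C − 171.1 °C = 57.8 K
γ̇_max² = ΔT_a·ρ·cp / (η·t_res) = [57.8 × 1307 × 2555] / [4377 × 478.809] = 92.0991 s⁻²
Take the square root: γ̇_max = √(92.0991) = 9.59683 s⁻¹
N_max = γ̇_max h / (πD) = 9.59683·0.00994/(π·0.1435) = 0.211598 rev/s → ×60 = 12.6959 rpm

value=12.70 rpm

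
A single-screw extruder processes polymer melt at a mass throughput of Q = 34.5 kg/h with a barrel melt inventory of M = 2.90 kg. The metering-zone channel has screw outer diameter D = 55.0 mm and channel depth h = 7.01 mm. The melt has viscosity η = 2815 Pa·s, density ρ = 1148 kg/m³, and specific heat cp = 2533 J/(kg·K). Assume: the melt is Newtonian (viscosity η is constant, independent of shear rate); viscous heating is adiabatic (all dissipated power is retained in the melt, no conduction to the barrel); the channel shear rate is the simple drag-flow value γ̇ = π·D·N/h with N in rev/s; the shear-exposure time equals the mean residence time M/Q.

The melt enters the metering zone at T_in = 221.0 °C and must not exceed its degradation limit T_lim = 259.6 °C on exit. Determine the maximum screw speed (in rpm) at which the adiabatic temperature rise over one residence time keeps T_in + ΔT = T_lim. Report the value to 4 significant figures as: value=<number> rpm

Q_s = Q / 3600 = 34.5 / 3600 = 0.00958333 kg/s
t_res = M / Q_s = 2.90 / 0.00958333 = 302.609 s
Convert to metres: D = 0.055 m, h = 0.00701 m
ΔT_a = T_lim − T_in = 259.6 °C − 221.0 °C = 38.6 K
γ̇_max² = ΔT_a·ρ·cp / (η·t_res) = [38.6 × 1148 × 2533] / [2815 × 302.609] = 131.766 s⁻²
γ̇_max = √131.766 = 11.479 s⁻¹
N_max = γ̇_max·h / (π·D) = 11.479 · 0.00701 / (π · 0.055) = 0.465702 rev/s = 27.9421 rpm

value=27.94 rpm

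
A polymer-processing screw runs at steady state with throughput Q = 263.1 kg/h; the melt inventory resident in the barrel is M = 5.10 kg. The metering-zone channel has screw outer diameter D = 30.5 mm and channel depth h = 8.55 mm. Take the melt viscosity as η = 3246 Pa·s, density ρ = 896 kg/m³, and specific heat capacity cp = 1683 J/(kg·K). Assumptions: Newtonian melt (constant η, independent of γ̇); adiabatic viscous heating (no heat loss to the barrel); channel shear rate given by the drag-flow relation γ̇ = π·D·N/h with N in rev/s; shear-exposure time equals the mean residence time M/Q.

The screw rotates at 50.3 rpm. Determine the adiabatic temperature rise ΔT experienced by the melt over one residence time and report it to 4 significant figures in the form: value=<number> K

value=13.26 K

Throughput in SI: Q_s = 263.1 kg/h ÷ 3600 s/h = 0.0730833 kg/s
Mean residence time: t_res = M/Q_s = 5.10 kg / 0.0730833 kg/s = 69.7834 s
Convert to SI: D = 0.0305 m, h = 0.00855 m, N = 50.3/60 = 0.838333 rev/s
γ̇ = π·D·N / h = π · 0.0305 · 0.838333 / 0.00855 = 9.39508 s⁻¹
ΔT = η·γ̇²·t_res/(ρ·cp) = [3246 × 9.39508² × 69.7834] / [896 × 1683] = 13.2589 K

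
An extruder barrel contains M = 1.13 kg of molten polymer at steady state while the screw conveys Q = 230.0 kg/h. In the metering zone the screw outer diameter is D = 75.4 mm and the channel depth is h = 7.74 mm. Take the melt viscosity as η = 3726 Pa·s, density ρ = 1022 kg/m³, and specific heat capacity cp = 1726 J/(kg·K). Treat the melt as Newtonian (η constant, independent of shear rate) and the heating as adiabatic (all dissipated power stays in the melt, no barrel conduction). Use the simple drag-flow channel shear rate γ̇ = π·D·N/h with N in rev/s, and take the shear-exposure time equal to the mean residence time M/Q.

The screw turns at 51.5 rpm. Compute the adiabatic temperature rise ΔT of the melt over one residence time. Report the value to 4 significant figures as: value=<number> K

value=25.78 K

Throughput in SI: Q_s = 230.0 kg/h ÷ 3600 s/h = 0.0638889 kg/s
t_res = M / Q_s = 1.13 / 0.0638889 = 17.687 s
Convert to SI: D = 0.0754 m, h = 0.00774 m, N = 51.5/60 = 0.858333 rev/s
γ̇ = π·D·N / h = π · 0.0754 · 0.858333 / 0.00774 = 26.2686 s⁻¹
Adiabatic rise: ΔT = η γ̇² t_res / (ρ cp) = 3726·(26.2686)²·17.687 / (1022·1726) = 25.7796 K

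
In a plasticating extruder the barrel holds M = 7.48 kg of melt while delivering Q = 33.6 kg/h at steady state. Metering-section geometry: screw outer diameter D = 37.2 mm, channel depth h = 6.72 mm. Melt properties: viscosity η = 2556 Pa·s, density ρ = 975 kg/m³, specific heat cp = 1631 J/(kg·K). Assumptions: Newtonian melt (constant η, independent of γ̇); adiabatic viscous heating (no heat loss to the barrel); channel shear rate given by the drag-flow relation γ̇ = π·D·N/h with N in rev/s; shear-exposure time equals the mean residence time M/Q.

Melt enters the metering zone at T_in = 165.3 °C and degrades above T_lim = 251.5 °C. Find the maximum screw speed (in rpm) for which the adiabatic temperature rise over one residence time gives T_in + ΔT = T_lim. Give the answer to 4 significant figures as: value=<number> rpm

value=28.22 rpm

Q_s = Q / 3600 = 33.6 / 3600 = 0.00933333 kg/s
t_res = M / Q_s = 7.48 ÷ 0.00933333 = 801.429 s
Geometry in SI: D = 37.2 mm → 0.0372 m, h = 6.72 mm → 0.00672 m
ΔT_a = T_lim − T_in = 251.5 °C − 165.3 °C = 86.2 K
Invert ΔT = ηγ̇²t_res/(ρcp) for γ̇: γ̇_max² = ΔT_a ρ cp / (η t_res) = 86.2·975·1631 / (2556·801.429) = 66.9176 s⁻²
γ̇_max = √66.9176 = 8.18032 s⁻¹
N_max = γ̇_max·h / (π·D) = 8.18032 · 0.00672 / (π · 0.0372) = 0.470378 rev/s = 28.2227 rpm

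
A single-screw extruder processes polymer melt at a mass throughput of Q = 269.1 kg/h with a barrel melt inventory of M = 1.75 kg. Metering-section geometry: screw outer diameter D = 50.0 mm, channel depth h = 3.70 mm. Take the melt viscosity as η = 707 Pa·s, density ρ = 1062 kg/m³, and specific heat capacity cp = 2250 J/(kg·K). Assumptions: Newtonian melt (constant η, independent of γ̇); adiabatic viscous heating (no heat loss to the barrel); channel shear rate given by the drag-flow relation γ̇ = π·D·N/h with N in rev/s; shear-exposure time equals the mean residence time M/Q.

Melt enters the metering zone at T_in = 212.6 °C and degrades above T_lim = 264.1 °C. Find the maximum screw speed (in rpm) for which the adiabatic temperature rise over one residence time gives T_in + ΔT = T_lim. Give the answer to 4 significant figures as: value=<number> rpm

value=121.9 rpm

Q_s = Q / 3600 = 269.1 / 3600 = 0.07475 kg/s
t_res = M / Q_s = 1.75 / 0.07475 = 23.4114 s
Geometry in SI: D = 50.0 mm → 0.05 m, h = 3.70 mm → 0.0037 m
ΔT_a = T_lim − T_in = 264.1 − 212.6 = 51.5 K
Invert ΔT = ηγ̇²t_res/(ρcp) for γ̇: γ̇_max² = ΔT_a ρ cp / (η t_res) = 51.5·1062·2250 / (707·23.4114) = 7434.78 s⁻²
γ̇_max = sqrt(7434.78) = 86.2252 s⁻¹
N_max = γ̇_max·h / (π·D) = 86.2252 · 0.0037 / (π · 0.05) = 2.03103 rev/s = 121.862 rpm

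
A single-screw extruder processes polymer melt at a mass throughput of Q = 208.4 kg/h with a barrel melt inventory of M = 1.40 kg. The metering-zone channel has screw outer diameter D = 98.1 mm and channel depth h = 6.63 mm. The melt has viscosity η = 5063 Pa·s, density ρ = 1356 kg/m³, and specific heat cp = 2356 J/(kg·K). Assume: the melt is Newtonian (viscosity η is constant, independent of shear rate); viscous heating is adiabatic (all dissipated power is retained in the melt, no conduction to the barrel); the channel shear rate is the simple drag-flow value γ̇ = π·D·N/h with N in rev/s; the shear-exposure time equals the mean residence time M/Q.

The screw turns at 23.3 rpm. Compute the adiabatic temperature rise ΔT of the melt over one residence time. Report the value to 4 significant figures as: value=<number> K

value=12.49 K

Throughput in SI: Q_s = 208.4 kg/h ÷ 3600 s/h = 0.0578889 kg/s
Mean residence time: t_res = M/Q_s = 1.40 kg / 0.0578889 kg/s = 24.1843 s
D = 98.1 mm = 0.0981 m;  h = 6.63 mm = 0.00663 m;  N = 23.3 rpm / 60 = 0.388333 rev/s
γ̇ = π D N / h = (π)(0.0981)(0.388333) / 0.00663 = 18.0514 s⁻¹
ΔT = η·γ̇²·t_res / (ρ·cp) = 5063 · (18.0514)² · 24.1843 / (1356 · 2356) = 12.4889 K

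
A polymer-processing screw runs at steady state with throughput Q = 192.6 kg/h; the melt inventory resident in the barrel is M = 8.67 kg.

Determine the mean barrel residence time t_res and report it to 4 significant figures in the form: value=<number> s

value=162.1 s

Convert throughput: Q = 192.6 kg/h = 192.6/3600 = 0.0535 kg/s
t_res = M / Q_s = 8.67 / 0.0535 = 162.056 s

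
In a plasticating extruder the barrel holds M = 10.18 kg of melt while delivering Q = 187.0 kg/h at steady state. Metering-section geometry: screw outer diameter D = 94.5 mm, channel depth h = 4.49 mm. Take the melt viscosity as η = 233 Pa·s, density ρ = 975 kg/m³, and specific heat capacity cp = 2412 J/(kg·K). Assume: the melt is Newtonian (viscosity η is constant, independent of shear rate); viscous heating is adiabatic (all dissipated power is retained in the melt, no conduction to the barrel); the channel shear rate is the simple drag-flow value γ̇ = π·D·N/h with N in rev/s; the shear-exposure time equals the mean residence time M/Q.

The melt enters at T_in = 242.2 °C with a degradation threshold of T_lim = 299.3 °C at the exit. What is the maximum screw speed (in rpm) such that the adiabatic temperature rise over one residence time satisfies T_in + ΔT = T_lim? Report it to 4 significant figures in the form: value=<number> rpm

Q_s = Q / 3600 = 187.0 / 3600 = 0.0519444 kg/s
t_res = M / Q_s = 10.18 / 0.0519444 = 195.979 s
D = 94.5 mm = 0.0945 m;  h = 4.49 mm = 0.00449 m
Allowable rise: ΔT_a = T_lim − T_in = 299.3 − 242.2 = 57.1 K
γ̇_max² = ΔT_a·ρ·cp/(η·t_res) = 57.1·975·2412/(233·195.979) = 2940.72 s⁻²
γ̇_max = √2940.72 = 54.2284 s⁻¹
Solve γ̇ = πDN/h for N: N_max = γ̇_max·h/(π·D) = 54.2284 × 0.00449 / (π × 0.0945) = 0.820146 rev/s = 49.2088 rpm

value=49.21 rpm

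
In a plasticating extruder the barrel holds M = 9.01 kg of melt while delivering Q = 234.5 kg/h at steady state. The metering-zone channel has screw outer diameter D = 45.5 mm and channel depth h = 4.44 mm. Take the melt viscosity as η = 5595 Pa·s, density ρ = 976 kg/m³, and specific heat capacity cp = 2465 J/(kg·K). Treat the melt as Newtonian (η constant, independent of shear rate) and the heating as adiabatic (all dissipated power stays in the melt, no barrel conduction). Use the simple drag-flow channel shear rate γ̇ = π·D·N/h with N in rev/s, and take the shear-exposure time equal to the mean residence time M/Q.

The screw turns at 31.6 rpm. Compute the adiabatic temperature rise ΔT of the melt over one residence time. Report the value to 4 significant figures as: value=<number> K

Convert throughput: Q = 234.5 kg/h = 234.5/3600 = 0.0651389 kg/s
t_res = M / Q_s = 9.01 ÷ 0.0651389 = 138.32 s
Geometry in metres: D = 45.5 mm → 0.0455 m, h = 4.44 mm → 0.00444 m; screw speed N = 31.6 rpm = 0.526667 rev/s
Shear rate: γ̇ = πDN/h = π·0.0455·0.526667/0.00444 = 16.9556 s⁻¹
ΔT = η·γ̇²·t_res / (ρ·cp) = 5595 · (16.9556)² · 138.32 / (976 · 2465) = 92.4796 K

value=92.48 K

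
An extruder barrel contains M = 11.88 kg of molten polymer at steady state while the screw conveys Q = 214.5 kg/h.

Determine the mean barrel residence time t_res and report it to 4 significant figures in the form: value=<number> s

value=199.4 s

Throughput in SI: Q_s = 214.5 kg/h ÷ 3600 s/h = 0.0595833 kg/s
Mean residence time: t_res = M/Q_s = 11.88 kg / 0.0595833 kg/s = 199.385 s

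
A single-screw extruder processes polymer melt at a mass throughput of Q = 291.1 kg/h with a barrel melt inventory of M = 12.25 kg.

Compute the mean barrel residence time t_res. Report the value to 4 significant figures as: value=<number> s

value=151.5 s

Throughput in SI: Q_s = 291.1 kg/h ÷ 3600 s/h = 0.0808611 kg/s
t_res = M / Q_s = 12.25 ÷ 0.0808611 = 151.494 s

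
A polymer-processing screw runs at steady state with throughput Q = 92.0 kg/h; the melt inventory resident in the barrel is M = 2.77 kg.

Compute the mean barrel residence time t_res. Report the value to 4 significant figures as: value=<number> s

value=108.4 s

Q_s = Q / 3600 = 92.0 / 3600 = 0.0255556 kg/s
Mean residence time: t_res = M/Q_s = 2.77 kg / 0.0255556 kg/s = 108.391 s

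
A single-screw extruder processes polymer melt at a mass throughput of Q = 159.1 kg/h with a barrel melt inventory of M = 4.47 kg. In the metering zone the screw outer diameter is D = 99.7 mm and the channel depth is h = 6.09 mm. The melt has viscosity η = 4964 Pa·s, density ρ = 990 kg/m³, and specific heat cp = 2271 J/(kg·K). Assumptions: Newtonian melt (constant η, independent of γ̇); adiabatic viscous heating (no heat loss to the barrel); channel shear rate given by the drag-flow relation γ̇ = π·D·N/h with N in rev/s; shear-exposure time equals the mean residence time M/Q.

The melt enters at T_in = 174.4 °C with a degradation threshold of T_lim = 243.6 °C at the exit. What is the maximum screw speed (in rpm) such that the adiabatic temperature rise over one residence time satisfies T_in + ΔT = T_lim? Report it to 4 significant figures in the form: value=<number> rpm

value=20.54 rpm

Q_s = Q / 3600 = 159.1 / 3600 = 0.0441944 kg/s
t_res = M / Q_s = 4.47 / 0.0441944 = 101.144 s
Geometry in SI: D = 99.7 mm → 0.0997 m, h = 6.09 mm → 0.00609 m
ΔT_a = T_lim − T_in = 243.6 °C − 174.4 °C = 69.2 K
γ̇_max² = ΔT_a·ρ·cp / (η·t_res) = [69.2 × 990 × 2271] / [4964 × 101.144] = 309.875 s⁻²
γ̇_max = sqrt(309.875) = 17.6033 s⁻¹
N_max = γ̇_max·h / (π·D) = 17.6033 · 0.00609 / (π · 0.0997) = 0.342268 rev/s = 20.5361 rpm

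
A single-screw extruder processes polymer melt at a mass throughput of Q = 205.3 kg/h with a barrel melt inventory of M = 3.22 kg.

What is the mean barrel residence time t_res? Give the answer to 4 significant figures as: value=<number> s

value=56.46 s

Throughput in SI: Q_s = 205.3 kg/h ÷ 3600 s/h = 0.0570278 kg/s
t_res = M / Q_s = 3.22 ÷ 0.0570278 = 56.4637 s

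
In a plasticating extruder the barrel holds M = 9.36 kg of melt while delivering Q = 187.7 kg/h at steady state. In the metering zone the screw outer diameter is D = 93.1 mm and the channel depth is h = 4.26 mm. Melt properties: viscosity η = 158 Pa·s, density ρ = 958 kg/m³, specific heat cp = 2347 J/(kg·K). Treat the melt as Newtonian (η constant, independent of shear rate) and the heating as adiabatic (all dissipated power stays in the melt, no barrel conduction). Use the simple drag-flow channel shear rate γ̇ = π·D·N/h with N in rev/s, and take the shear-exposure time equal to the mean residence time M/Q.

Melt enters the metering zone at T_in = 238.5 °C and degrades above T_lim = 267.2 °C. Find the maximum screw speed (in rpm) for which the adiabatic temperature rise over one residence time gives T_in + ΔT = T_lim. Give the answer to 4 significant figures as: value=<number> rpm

value=41.68 rpm

Throughput in SI: Q_s = 187.7 kg/h ÷ 3600 s/h = 0.0521389 kg/s
t_res = M / Q_s = 9.36 / 0.0521389 = 179.521 s
Convert to metres: D = 0.0931 m, h = 0.00426 m
ΔT_a = T_lim − T_in = 267.2 − 238.5 = 28.7 K
γ̇_max² = ΔT_a·ρ·cp/(η·t_res) = 28.7·958·2347/(158·179.521) = 2275.04 s⁻²
γ̇_max = √2275.04 = 47.6974 s⁻¹
Solve γ̇ = πDN/h for N: N_max = γ̇_max·h/(π·D) = 47.6974 × 0.00426 / (π × 0.0931) = 0.694712 rev/s = 41.6827 rpm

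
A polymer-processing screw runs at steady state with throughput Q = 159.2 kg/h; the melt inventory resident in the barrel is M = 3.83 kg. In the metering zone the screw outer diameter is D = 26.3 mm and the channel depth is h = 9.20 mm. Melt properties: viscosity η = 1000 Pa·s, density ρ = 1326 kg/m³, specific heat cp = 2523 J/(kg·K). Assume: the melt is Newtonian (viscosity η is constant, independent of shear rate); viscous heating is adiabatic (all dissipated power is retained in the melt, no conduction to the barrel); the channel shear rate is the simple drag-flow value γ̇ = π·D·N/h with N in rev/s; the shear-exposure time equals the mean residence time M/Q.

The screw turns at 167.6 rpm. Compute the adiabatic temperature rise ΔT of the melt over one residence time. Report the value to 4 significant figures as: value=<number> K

Throughput in SI: Q_s = 159.2 kg/h ÷ 3600 s/h = 0.0442222 kg/s
Mean residence time: t_res = M/Q_s = 3.83 kg / 0.0442222 kg/s = 86.608 s
Convert to SI: D = 0.0263 m, h = 0.0092 m, N = 167.6/60 = 2.79333 rev/s
γ̇ = π·D·N / h = π · 0.0263 · 2.79333 / 0.0092 = 25.0865 s⁻¹
ΔT = η·γ̇²·t_res / (ρ·cp) = 1000 · (25.0865)² · 86.608 / (1326 · 2523) = 16.2922 K

value=16.29 K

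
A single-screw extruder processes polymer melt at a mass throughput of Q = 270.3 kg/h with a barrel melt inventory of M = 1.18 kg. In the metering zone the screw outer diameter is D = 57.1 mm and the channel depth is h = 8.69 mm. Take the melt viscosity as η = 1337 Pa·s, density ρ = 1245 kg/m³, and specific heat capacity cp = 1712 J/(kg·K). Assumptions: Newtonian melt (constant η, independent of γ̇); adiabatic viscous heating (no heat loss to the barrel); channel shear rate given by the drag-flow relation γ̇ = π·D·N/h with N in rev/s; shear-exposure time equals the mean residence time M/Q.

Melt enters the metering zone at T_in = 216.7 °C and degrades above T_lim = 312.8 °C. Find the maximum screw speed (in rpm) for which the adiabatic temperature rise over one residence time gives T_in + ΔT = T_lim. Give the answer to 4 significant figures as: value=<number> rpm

value=287.0 rpm

Convert throughput: Q = 270.3 kg/h = 270.3/3600 = 0.0750833 kg/s
t_res = M / Q_s = 1.18 ÷ 0.0750833 = 15.7159 s
Convert to metres: D = 0.0571 m, h = 0.00869 m
Allowable rise: ΔT_a = T_lim − T_in = 312.8 − 216.7 = 96.1 K
γ̇_max² = ΔT_a·ρ·cp / (η·t_res) = [96.1 × 1245 × 1712] / [1337 × 15.7159] = 9748.25 s⁻²
γ̇_max = √9748.25 = 98.7332 s⁻¹
N_max = γ̇_max·h / (π·D) = 98.7332 · 0.00869 / (π · 0.0571) = 4.78296 rev/s = 286.978 rpm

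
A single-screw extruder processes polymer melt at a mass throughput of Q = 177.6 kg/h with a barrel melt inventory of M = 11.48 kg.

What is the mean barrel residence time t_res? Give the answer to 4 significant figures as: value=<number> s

Convert throughput: Q = 177.6 kg/h = 177.6/3600 = 0.0493333 kg/s
t_res = M / Q_s = 11.48 / 0.0493333 = 232.703 s

value=232.7 s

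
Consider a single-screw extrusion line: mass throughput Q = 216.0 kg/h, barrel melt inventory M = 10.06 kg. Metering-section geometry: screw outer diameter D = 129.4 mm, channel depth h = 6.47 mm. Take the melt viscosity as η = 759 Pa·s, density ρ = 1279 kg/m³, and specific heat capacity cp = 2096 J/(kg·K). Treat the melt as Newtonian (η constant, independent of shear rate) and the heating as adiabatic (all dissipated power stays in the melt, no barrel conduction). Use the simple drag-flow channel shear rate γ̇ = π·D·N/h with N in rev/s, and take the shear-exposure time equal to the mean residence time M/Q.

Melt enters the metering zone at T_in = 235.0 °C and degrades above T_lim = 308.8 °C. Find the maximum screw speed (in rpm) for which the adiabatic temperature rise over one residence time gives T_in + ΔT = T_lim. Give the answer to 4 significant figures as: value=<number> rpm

Convert throughput: Q = 216.0 kg/h = 216.0/3600 = 0.06 kg/s
t_res = M / Q_s = 10.06 / 0.06 = 167.667 s
Convert to metres: D = 0.1294 m, h = 0.00647 m
ΔT_a = T_lim − T_in = 308.8 − 235.0 = 73.8 K
Invert ΔT = ηγ̇²t_res/(ρcp) for γ̇: γ̇_max² = ΔT_a ρ cp / (η t_res) = 73.8·1279·2096 / (759·167.667) = 1554.64 s⁻²
γ̇_max = √1554.64 = 39.4289 s⁻¹
N_max = γ̇_max·h / (π·D) = 39.4289 · 0.00647 / (π · 0.1294) = 0.627531 rev/s = 37.6518 rpm

value=37.65 rpm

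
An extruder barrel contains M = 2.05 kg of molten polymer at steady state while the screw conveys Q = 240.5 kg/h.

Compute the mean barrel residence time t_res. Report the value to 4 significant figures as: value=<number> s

value=30.69 s

Q_s = Q / 3600 = 240.5 / 3600 = 0.0668056 kg/s
Mean residence time: t_res = M/Q_s = 2.05 kg / 0.0668056 kg/s = 30.6861 s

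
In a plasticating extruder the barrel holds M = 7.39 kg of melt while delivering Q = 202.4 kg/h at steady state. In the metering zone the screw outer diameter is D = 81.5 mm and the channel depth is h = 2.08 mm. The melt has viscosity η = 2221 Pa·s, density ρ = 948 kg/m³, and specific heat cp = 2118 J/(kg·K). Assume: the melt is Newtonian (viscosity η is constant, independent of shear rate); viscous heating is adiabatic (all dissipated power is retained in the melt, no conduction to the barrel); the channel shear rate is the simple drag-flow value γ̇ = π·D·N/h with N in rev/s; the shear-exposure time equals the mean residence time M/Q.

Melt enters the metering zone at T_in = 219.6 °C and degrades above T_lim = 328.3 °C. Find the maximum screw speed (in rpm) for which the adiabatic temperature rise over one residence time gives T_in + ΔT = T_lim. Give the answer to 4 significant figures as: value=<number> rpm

Throughput in SI: Q_s = 202.4 kg/h ÷ 3600 s/h = 0.0562222 kg/s
t_res = M / Q_s = 7.39 / 0.0562222 = 131.443 s
D = 81.5 mm = 0.0815 m;  h = 2.08 mm = 0.00208 m
ΔT_a = T_lim − T_in = 328.3 °C − 219.6 °C = 108.7 K
γ̇_max² = ΔT_a·ρ·cp/(η·t_res) = 108.7·948·2118/(2221·131.443) = 747.616 s⁻²
γ̇_max = sqrt(747.616) = 27.3426 s⁻¹
Solve γ̇ = πDN/h for N: N_max = γ̇_max·h/(π·D) = 27.3426 × 0.00208 / (π × 0.0815) = 0.222124 rev/s = 13.3274 rpm

value=13.33 rpm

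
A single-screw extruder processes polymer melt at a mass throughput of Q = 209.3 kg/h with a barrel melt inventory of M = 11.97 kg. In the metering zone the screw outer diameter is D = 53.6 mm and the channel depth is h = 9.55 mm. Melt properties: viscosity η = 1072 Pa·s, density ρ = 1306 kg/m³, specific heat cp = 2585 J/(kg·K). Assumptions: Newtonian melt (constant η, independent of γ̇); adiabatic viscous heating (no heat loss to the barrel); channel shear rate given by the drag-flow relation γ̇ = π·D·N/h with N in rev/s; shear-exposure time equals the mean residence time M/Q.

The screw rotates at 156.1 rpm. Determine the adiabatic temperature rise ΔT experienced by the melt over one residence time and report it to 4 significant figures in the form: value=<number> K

value=137.6 K

Convert throughput: Q = 209.3 kg/h = 209.3/3600 = 0.0581389 kg/s
t_res = M / Q_s = 11.97 / 0.0581389 = 205.886 s
D = 53.6 mm = 0.0536 m;  h = 9.55 mm = 0.00955 m;  N = 156.1 rpm / 60 = 2.60167 rev/s
γ̇ = π·D·N / h = π · 0.0536 · 2.60167 / 0.00955 = 45.8736 s⁻¹
ΔT = η·γ̇²·t_res / (ρ·cp) = 1072 · (45.8736)² · 205.886 / (1306 · 2585) = 137.577 K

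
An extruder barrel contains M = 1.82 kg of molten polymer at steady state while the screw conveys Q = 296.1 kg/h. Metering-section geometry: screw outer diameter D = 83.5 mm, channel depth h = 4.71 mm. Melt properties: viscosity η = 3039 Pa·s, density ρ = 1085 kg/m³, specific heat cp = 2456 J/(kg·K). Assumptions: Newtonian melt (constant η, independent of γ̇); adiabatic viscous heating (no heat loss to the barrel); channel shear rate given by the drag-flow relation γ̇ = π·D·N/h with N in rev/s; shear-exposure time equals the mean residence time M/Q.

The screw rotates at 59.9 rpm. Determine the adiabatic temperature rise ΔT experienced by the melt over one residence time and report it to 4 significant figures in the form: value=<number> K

value=78.02 K

Throughput in SI: Q_s = 296.1 kg/h ÷ 3600 s/h = 0.08225 kg/s
t_res = M / Q_s = 1.82 ÷ 0.08225 = 22.1277 s
Convert to SI: D = 0.0835 m, h = 0.00471 m, N = 59.9/60 = 0.998333 rev/s
γ̇ = π·D·N / h = π · 0.0835 · 0.998333 / 0.00471 = 55.6021 s⁻¹
ΔT = η·γ̇²·t_res / (ρ·cp) = 3039 · (55.6021)² · 22.1277 / (1085 · 2456) = 78.0172 K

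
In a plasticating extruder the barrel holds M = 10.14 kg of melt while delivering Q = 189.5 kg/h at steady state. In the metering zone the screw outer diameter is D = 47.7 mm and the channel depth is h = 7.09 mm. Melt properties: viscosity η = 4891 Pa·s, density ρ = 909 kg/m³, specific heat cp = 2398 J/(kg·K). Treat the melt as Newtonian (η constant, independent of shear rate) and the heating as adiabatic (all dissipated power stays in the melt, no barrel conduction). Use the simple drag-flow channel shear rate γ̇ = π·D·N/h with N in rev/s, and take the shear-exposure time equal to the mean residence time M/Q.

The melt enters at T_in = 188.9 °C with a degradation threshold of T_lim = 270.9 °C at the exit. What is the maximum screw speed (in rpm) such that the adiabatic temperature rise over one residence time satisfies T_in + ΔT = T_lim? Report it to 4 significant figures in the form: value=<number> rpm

value=39.10 rpm

Throughput in SI: Q_s = 189.5 kg/h ÷ 3600 s/h = 0.0526389 kg/s
Mean residence time: t_res = M/Q_s = 10.14 kg / 0.0526389 kg/s = 192.633 s
Geometry in SI: D = 47.7 mm → 0.0477 m, h = 7.09 mm → 0.00709 m
Allowable rise: ΔT_a = T_lim − T_in = 270.9 − 188.9 = 82 K
γ̇_max² = ΔT_a·ρ·cp / (η·t_res) = [82 × 909 × 2398] / [4891 × 192.633] = 189.713 s⁻²
γ̇_max = sqrt(189.713) = 13.7736 s⁻¹
N_max = γ̇_max h / (πD) = 13.7736·0.00709/(π·0.0477) = 0.651669 rev/s → ×60 = 39.1001 rpm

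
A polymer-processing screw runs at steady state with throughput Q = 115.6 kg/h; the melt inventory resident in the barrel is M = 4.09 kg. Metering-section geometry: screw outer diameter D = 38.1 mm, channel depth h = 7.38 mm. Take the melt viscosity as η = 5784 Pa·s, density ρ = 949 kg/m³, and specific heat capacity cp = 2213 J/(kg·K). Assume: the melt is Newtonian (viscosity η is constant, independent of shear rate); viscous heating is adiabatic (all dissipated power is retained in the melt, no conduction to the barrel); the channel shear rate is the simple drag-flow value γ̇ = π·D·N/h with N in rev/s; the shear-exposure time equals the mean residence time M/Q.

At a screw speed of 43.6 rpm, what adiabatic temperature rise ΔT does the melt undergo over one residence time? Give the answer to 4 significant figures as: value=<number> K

Convert throughput: Q = 115.6 kg/h = 115.6/3600 = 0.0321111 kg/s
t_res = M / Q_s = 4.09 / 0.0321111 = 127.37 s
D = 38.1 mm = 0.0381 m;  h = 7.38 mm = 0.00738 m;  N = 43.6 rpm / 60 = 0.726667 rev/s
Shear rate: γ̇ = πDN/h = π·0.0381·0.726667/0.00738 = 11.7857 s⁻¹
ΔT = η·γ̇²·t_res/(ρ·cp) = [5784 × 11.7857² × 127.37] / [949 × 2213] = 48.7255 K

value=48.73 K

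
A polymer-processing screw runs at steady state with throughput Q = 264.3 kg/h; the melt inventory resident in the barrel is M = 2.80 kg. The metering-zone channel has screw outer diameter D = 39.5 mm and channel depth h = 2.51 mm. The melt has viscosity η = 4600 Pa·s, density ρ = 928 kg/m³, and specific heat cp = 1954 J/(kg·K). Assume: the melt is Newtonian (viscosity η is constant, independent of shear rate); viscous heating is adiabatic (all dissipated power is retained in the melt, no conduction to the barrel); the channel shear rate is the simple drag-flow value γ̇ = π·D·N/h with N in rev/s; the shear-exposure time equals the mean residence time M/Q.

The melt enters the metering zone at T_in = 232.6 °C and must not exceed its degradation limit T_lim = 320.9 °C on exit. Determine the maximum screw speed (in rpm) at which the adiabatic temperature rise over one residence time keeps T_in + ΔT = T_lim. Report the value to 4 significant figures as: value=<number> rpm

value=36.66 rpm

Convert throughput: Q = 264.3 kg/h = 264.3/3600 = 0.0734167 kg/s
t_res = M / Q_s = 2.80 ÷ 0.0734167 = 38.1385 s
D = 39.5 mm = 0.0395 m;  h = 2.51 mm = 0.00251 m
ΔT_a = T_lim − T_in = 320.9 °C − 232.6 °C = 88.3 K
γ̇_max² = ΔT_a·ρ·cp / (η·t_res) = [88.3 × 928 × 1954] / [4600 × 38.1385] = 912.666 s⁻²
Take the square root: γ̇_max = √(912.666) = 30.2104 s⁻¹
N_max = γ̇_max·h / (π·D) = 30.2104 · 0.00251 / (π · 0.0395) = 0.611058 rev/s = 36.6635 rpm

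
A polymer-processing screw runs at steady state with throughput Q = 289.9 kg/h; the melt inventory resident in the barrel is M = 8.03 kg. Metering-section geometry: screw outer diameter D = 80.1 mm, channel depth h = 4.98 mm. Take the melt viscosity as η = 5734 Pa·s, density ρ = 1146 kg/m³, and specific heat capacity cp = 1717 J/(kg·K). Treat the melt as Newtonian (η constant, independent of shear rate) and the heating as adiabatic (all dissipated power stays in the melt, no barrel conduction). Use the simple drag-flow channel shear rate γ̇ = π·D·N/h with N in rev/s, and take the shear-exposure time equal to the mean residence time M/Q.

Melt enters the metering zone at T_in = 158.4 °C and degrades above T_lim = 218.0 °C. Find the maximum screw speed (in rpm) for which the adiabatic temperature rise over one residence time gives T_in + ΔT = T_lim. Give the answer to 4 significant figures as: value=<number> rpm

Q_s = Q / 3600 = 289.9 / 3600 = 0.0805278 kg/s
t_res = M / Q_s = 8.03 ÷ 0.0805278 = 99.7171 s
Convert to metres: D = 0.0801 m, h = 0.00498 m
ΔT_a = T_lim − T_in = 218.0 °C − 158.4 °C = 59.6 K
γ̇_max² = ΔT_a·ρ·cp/(η·t_res) = 59.6·1146·1717/(5734·99.7171) = 205.104 s⁻²
γ̇_max = √205.104 = 14.3214 s⁻¹
N_max = γ̇_max h / (πD) = 14.3214·0.00498/(π·0.0801) = 0.283422 rev/s → ×60 = 17.0053 rpm

value=17.01 rpm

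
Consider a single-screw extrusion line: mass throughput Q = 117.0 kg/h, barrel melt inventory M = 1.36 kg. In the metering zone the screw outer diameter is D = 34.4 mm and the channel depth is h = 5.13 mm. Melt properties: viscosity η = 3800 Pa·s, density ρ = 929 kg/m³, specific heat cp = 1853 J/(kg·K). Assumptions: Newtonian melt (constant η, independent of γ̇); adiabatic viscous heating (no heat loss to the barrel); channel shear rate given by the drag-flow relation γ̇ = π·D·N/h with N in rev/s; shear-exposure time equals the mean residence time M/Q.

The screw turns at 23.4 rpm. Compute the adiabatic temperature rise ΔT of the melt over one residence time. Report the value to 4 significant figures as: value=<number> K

value=6.235 K

Q_s = Q / 3600 = 117.0 / 3600 = 0.0325 kg/s
t_res = M / Q_s = 1.36 / 0.0325 = 41.8462 s
Convert to SI: D = 0.0344 m, h = 0.00513 m, N = 23.4/60 = 0.39 rev/s
γ̇ = π·D·N / h = π · 0.0344 · 0.39 / 0.00513 = 8.21591 s⁻¹
ΔT = η·γ̇²·t_res / (ρ·cp) = 3800 · (8.21591)² · 41.8462 / (929 · 1853) = 6.23533 K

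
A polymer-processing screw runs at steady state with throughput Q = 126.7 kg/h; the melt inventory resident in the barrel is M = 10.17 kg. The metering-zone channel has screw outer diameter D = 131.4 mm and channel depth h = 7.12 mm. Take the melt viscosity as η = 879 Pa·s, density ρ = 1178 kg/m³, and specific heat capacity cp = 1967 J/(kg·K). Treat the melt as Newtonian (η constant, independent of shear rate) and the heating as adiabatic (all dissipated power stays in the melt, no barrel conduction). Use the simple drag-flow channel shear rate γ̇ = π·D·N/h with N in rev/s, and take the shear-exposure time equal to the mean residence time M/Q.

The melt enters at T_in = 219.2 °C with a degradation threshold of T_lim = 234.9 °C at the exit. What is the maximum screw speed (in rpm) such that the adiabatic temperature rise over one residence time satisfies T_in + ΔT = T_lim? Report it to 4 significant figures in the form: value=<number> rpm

value=12.38 rpm

Q_s = Q / 3600 = 126.7 / 3600 = 0.0351944 kg/s
Mean residence time: t_res = M/Q_s = 10.17 kg / 0.0351944 kg/s = 288.966 s
Convert to metres: D = 0.1314 m, h = 0.00712 m
Allowable rise: ΔT_a = T_lim − T_in = 234.9 − 219.2 = 15.7 K
Invert ΔT = ηγ̇²t_res/(ρcp) for γ̇: γ̇_max² = ΔT_a ρ cp / (η t_res) = 15.7·1178·1967 / (879·288.966) = 143.223 s⁻²
Take the square root: γ̇_max = √(143.223) = 11.9676 s⁻¹
Solve γ̇ = πDN/h for N: N_max = γ̇_max·h/(π·D) = 11.9676 × 0.00712 / (π × 0.1314) = 0.206415 rev/s = 12.3849 rpm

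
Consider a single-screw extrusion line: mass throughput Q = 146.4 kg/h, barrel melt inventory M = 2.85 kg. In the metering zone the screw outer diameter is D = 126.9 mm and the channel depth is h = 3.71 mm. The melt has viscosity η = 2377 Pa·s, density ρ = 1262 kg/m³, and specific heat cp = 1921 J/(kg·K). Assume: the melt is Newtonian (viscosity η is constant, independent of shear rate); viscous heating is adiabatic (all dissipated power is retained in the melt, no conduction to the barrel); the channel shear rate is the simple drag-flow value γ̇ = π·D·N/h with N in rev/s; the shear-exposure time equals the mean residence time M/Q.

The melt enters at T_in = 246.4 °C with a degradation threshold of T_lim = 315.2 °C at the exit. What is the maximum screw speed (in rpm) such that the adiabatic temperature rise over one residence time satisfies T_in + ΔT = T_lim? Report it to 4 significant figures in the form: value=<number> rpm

Convert throughput: Q = 146.4 kg/h = 146.4/3600 = 0.0406667 kg/s
Mean residence time: t_res = M/Q_s = 2.85 kg / 0.0406667 kg/s = 70.082 s
Geometry in SI: D = 126.9 mm → 0.1269 m, h = 3.71 mm → 0.00371 m
ΔT_a = T_lim − T_in = 315.2 − 246.4 = 68.8 K
Invert ΔT = ηγ̇²t_res/(ρcp) for γ̇: γ̇_max² = ΔT_a ρ cp / (η t_res) = 68.8·1262·1921 / (2377·70.082) = 1001.24 s⁻²
γ̇_max = sqrt(1001.24) = 31.6424 s⁻¹
N_max = γ̇_max·h / (π·D) = 31.6424 · 0.00371 / (π · 0.1269) = 0.294464 rev/s = 17.6678 rpm

value=17.67 rpm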